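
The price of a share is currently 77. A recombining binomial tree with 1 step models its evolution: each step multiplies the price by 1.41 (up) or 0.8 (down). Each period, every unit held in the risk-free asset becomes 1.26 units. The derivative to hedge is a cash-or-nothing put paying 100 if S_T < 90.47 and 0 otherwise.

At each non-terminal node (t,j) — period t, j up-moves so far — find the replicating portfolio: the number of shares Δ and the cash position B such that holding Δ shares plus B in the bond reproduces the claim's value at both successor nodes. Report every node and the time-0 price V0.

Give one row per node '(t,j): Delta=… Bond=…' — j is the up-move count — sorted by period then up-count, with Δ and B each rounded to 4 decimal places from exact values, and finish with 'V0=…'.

(0,0): Delta=-2.1290 Bond=183.4504
V0=19.5160

The replicating-portfolio and risk-neutral prices coincide; use p* = (1.26−0.8)/(1.41−0.8) = 0.7541 for the latter.
Terminal values V(1,·): V(1,0)=100.0000, V(1,1)=0.0000
Node (0,0) S=77.0000: V=(p*·0.0000+(1−p*)·100.0000)/1.26=19.5160; Δ=(0.0000−100.0000)/(108.5700−61.6000)=-2.1290; B=V−Δ·S=183.4504
Each (Δ,B) replicates both successor values, so the strategy is self-financing and V0 is arbitrage-free.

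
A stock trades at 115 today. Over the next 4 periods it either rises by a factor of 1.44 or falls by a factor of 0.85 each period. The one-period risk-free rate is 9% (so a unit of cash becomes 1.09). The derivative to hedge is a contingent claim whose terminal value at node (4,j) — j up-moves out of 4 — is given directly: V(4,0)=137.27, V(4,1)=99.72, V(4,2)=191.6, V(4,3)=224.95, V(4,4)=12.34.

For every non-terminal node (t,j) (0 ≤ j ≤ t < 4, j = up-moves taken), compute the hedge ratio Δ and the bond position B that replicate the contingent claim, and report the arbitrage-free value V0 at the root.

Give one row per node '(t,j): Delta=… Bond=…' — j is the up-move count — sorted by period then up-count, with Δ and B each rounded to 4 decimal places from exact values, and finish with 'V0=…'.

No-arbitrage ⇒ martingale measure with p* = (R−d)/(u−d) = 0.4068.
Payoff layer (t=4): V(4,0)=137.2700, V(4,1)=99.7200, V(4,2)=191.6000, V(4,3)=224.9500, V(4,4)=12.3400
Node (3,0) S=70.6244: V=(p*·99.7200+(1−p*)·137.2700)/1.09=111.9224; Δ=(99.7200−137.2700)/(101.6991−60.0307)=-0.9012; B=V−Δ·S=175.5665
Node (3,1) S=119.6460: V=(p*·191.6000+(1−p*)·99.7200)/1.09=125.7752; Δ=(191.6000−99.7200)/(172.2902−101.6991)=1.3016; B=V−Δ·S=-29.9537
Node (3,2) S=202.6944: V=(p*·224.9500+(1−p*)·191.6000)/1.09=188.2258; Δ=(224.9500−191.6000)/(291.8799−172.2902)=0.2789; B=V−Δ·S=131.7004
Node (3,3) S=343.3882: V=(p*·12.3400+(1−p*)·224.9500)/1.09=127.0317; Δ=(12.3400−224.9500)/(494.4790−291.8799)=-1.0494; B=V−Δ·S=487.3877
Node (2,0) S=83.0875: V=(p*·125.7752+(1−p*)·111.9224)/1.09=107.8508; Δ=(125.7752−111.9224)/(119.6460−70.6244)=0.2826; B=V−Δ·S=84.3716
Node (2,1) S=140.7600: V=(p*·188.2258+(1−p*)·125.7752)/1.09=138.6961; Δ=(188.2258−125.7752)/(202.6944−119.6460)=0.7520; B=V−Δ·S=32.8476
Node (2,2) S=238.4640: V=(p*·127.0317+(1−p*)·188.2258)/1.09=149.8470; Δ=(127.0317−188.2258)/(343.3882−202.6944)=-0.4349; B=V−Δ·S=253.5658
Node (1,0) S=97.7500: V=(p*·138.6961+(1−p*)·107.8508)/1.09=110.4570; Δ=(138.6961−107.8508)/(140.7600−83.0875)=0.5348; B=V−Δ·S=58.1768
Node (1,1) S=165.6000: V=(p*·149.8470+(1−p*)·138.6961)/1.09=131.4056; Δ=(149.8470−138.6961)/(238.4640−140.7600)=0.1141; B=V−Δ·S=112.5058
Node (0,0) S=115.0000: V=(p*·131.4056+(1−p*)·110.4570)/1.09=109.1545; Δ=(131.4056−110.4570)/(165.6000−97.7500)=0.3087; B=V−Δ·S=73.6484
Self-financing check: at every node Δ·S+B equals the discounted successor values.

(0,0): Delta=0.3087 Bond=73.6484
(1,0): Delta=0.5348 Bond=58.1768
(1,1): Delta=0.1141 Bond=112.5058
(2,0): Delta=0.2826 Bond=84.3716
(2,1): Delta=0.7520 Bond=32.8476
(2,2): Delta=-0.4349 Bond=253.5658
(3,0): Delta=-0.9012 Bond=175.5665
(3,1): Delta=1.3016 Bond=-29.9537
(3,2): Delta=0.2789 Bond=131.7004
(3,3): Delta=-1.0494 Bond=487.3877
V0=109.1545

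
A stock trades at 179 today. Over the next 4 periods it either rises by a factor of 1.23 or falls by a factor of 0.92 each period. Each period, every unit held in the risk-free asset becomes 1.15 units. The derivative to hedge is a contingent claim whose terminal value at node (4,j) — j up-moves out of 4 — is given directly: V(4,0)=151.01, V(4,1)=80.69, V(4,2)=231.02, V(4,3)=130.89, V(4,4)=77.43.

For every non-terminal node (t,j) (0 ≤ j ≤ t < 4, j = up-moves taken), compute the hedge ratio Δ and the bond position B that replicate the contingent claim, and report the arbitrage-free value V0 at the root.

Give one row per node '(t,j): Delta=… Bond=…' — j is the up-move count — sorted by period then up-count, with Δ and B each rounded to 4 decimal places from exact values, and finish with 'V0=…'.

Since d<R<u, set p* = (R−d)/(u−d) = 0.7419; price each node as the discounted p*-expectation of its children.
Terminal payoffs: V(4,0)=151.0100, V(4,1)=80.6900, V(4,2)=231.0200, V(4,3)=130.8900, V(4,4)=77.4300
Node (3,0) S=139.3852: V=(p*·80.6900+(1−p*)·151.0100)/1.15=85.9453; Δ=(80.6900−151.0100)/(171.4437−128.2343)=-1.6274; B=V−Δ·S=312.7840
Node (3,1) S=186.3519: V=(p*·231.0200+(1−p*)·80.6900)/1.15=167.1523; Δ=(231.0200−80.6900)/(229.2128−171.4437)=2.6023; B=V−Δ·S=-317.7832
Node (3,2) S=249.1444: V=(p*·130.8900+(1−p*)·231.0200)/1.15=136.2870; Δ=(130.8900−231.0200)/(306.4476−229.2128)=-1.2964; B=V−Δ·S=459.2870
Node (3,3) S=333.0952: V=(p*·77.4300+(1−p*)·130.8900)/1.15=79.3271; Δ=(77.4300−130.8900)/(409.7071−306.4476)=-0.5177; B=V−Δ·S=251.7787
Node (2,0) S=151.5056: V=(p*·167.1523+(1−p*)·85.9453)/1.15=127.1267; Δ=(167.1523−85.9453)/(186.3519−139.3852)=1.7290; B=V−Δ·S=-134.8314
Node (2,1) S=202.5564: V=(p*·136.2870+(1−p*)·167.1523)/1.15=125.4367; Δ=(136.2870−167.1523)/(249.1444−186.3519)=-0.4915; B=V−Δ·S=225.0024
Node (2,2) S=270.8091: V=(p*·79.3271+(1−p*)·136.2870)/1.15=81.7621; Δ=(79.3271−136.2870)/(333.0952−249.1444)=-0.6785; B=V−Δ·S=265.5037
Node (1,0) S=164.6800: V=(p*·125.4367+(1−p*)·127.1267)/1.15=109.4546; Δ=(125.4367−127.1267)/(202.5564−151.5056)=-0.0331; B=V−Δ·S=114.9061
Node (1,1) S=220.1700: V=(p*·81.7621+(1−p*)·125.4367)/1.15=80.8982; Δ=(81.7621−125.4367)/(270.8091−202.5564)=-0.6399; B=V−Δ·S=221.7841
Node (0,0) S=179.0000: V=(p*·80.8982+(1−p*)·109.4546)/1.15=76.7544; Δ=(80.8982−109.4546)/(220.1700−164.6800)=-0.5146; B=V−Δ·S=168.8719
Check: Δ(0,0)·S0 + B(0,0) = 76.7544 = V0.

(0,0): Delta=-0.5146 Bond=168.8719
(1,0): Delta=-0.0331 Bond=114.9061
(1,1): Delta=-0.6399 Bond=221.7841
(2,0): Delta=1.7290 Bond=-134.8314
(2,1): Delta=-0.4915 Bond=225.0024
(2,2): Delta=-0.6785 Bond=265.5037
(3,0): Delta=-1.6274 Bond=312.7840
(3,1): Delta=2.6023 Bond=-317.7832
(3,2): Delta=-1.2964 Bond=459.2870
(3,3): Delta=-0.5177 Bond=251.7787
V0=76.7544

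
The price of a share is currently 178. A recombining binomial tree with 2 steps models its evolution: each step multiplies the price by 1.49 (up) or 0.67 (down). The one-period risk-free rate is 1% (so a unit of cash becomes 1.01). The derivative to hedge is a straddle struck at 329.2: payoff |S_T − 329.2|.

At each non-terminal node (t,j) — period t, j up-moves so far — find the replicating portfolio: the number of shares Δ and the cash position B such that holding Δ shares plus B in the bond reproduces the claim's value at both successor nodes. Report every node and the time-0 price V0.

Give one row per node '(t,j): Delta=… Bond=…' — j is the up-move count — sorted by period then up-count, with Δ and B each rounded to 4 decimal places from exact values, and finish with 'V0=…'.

The replicating-portfolio and risk-neutral prices coincide; use p* = (1.01−0.67)/(1.49−0.67) = 0.4146 for the latter.
Payoff layer (t=2): V(2,0)=249.2958, V(2,1)=151.5026, V(2,2)=65.9778
  t=1,j=0: stock 119.2600 → up 177.6974 (V=151.5026), down 79.9042 (V=249.2958). Price 206.6806; hedge Δ=-1.0000, bond B=325.9406.
  t=1,j=1: stock 265.2200 → up 395.1778 (V=65.9778), down 177.6974 (V=151.5026). Price 114.8922; hedge Δ=-0.3933, bond B=219.1907.
  t=0,j=0: stock 178.0000 → up 265.2200 (V=114.8922), down 119.2600 (V=206.6806). Price 166.9525; hedge Δ=-0.6289, bond B=278.8896.
Root portfolio cost Δ·178+B reproduces V0=166.9525.

(0,0): Delta=-0.6289 Bond=278.8896
(1,0): Delta=-1.0000 Bond=325.9406
(1,1): Delta=-0.3933 Bond=219.1907
V0=166.9525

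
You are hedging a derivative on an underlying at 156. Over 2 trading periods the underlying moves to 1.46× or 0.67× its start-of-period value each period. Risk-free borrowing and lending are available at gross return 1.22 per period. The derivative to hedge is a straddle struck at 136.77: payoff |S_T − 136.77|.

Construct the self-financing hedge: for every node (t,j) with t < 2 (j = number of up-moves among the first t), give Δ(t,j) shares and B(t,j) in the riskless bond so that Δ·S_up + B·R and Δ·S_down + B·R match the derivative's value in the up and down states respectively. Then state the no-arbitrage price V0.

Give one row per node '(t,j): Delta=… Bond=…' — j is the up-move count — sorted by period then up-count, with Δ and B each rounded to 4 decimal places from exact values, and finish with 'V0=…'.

The replicating-portfolio and risk-neutral prices coincide; use p* = (1.22−0.67)/(1.46−0.67) = 0.6962 for the latter.
Terminal values V(2,·): V(2,0)=66.7416, V(2,1)=15.8292, V(2,2)=195.7596
  t=1,j=0: stock 104.5200 → up 152.5992 (V=15.8292), down 70.0284 (V=66.7416). Price 25.6527; hedge Δ=-0.6166, bond B=90.0987.
  t=1,j=1: stock 227.7600 → up 332.5296 (V=195.7596), down 152.5992 (V=15.8292). Price 115.6534; hedge Δ=1.0000, bond B=-112.1066.
  t=0,j=0: stock 156.0000 → up 227.7600 (V=115.6534), down 104.5200 (V=25.6527). Price 72.3864; hedge Δ=0.7303, bond B=-41.5386.
Check: Δ(0,0)·S0 + B(0,0) = 72.3864 = V0.

(0,0): Delta=0.7303 Bond=-41.5386
(1,0): Delta=-0.6166 Bond=90.0987
(1,1): Delta=1.0000 Bond=-112.1066
V0=72.3864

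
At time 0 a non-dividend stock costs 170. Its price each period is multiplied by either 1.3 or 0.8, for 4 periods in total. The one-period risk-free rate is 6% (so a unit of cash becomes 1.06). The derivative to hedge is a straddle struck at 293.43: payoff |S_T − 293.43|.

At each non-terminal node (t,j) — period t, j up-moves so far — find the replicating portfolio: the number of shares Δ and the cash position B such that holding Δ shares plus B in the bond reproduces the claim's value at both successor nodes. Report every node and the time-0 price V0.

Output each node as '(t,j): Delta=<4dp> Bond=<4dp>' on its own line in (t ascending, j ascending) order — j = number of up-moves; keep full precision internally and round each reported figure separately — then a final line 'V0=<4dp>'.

(0,0): Delta=-0.4400 Bond=161.7707
(1,0): Delta=-0.9620 Bond=242.4740
(1,1): Delta=-0.1435 Bond=105.9411
(2,0): Delta=-1.0000 Bond=261.1517
(2,1): Delta=-0.9405 Bond=253.2108
(2,2): Delta=0.3093 Bond=-17.7761
(3,0): Delta=-1.0000 Bond=276.8208
(3,1): Delta=-1.0000 Bond=276.8208
(3,2): Delta=-0.9067 Bond=260.6336
(3,3): Delta=1.0000 Bond=-276.8208
V0=86.9690

Risk-neutral probability p* = (R−d)/(u−d) = (1.06−0.8)/(1.3−0.8) = 0.5200.
At expiry t=4: V(4,0)=223.7980, V(4,1)=180.2780, V(4,2)=109.5580, V(4,3)=5.3620, V(4,4)=192.1070
Node (3,0) S=87.0400: V=(p*·180.2780+(1−p*)·223.7980)/1.06=189.7808; Δ=(180.2780−223.7980)/(113.1520−69.6320)=-1.0000; B=V−Δ·S=276.8208
Node (3,1) S=141.4400: V=(p*·109.5580+(1−p*)·180.2780)/1.06=135.3808; Δ=(109.5580−180.2780)/(183.8720−113.1520)=-1.0000; B=V−Δ·S=276.8208
Node (3,2) S=229.8400: V=(p*·5.3620+(1−p*)·109.5580)/1.06=52.2416; Δ=(5.3620−109.5580)/(298.7920−183.8720)=-0.9067; B=V−Δ·S=260.6336
Node (3,3) S=373.4900: V=(p*·192.1070+(1−p*)·5.3620)/1.06=96.6692; Δ=(192.1070−5.3620)/(485.5370−298.7920)=1.0000; B=V−Δ·S=-276.8208
Node (2,0) S=108.8000: V=(p*·135.3808+(1−p*)·189.7808)/1.06=152.3517; Δ=(135.3808−189.7808)/(141.4400−87.0400)=-1.0000; B=V−Δ·S=261.1517
Node (2,1) S=176.8000: V=(p*·52.2416+(1−p*)·135.3808)/1.06=86.9324; Δ=(52.2416−135.3808)/(229.8400−141.4400)=-0.9405; B=V−Δ·S=253.2108
Node (2,2) S=287.3000: V=(p*·96.6692+(1−p*)·52.2416)/1.06=71.0792; Δ=(96.6692−52.2416)/(373.4900−229.8400)=0.3093; B=V−Δ·S=-17.7761
Node (1,0) S=136.0000: V=(p*·86.9324+(1−p*)·152.3517)/1.06=111.6355; Δ=(86.9324−152.3517)/(176.8000−108.8000)=-0.9620; B=V−Δ·S=242.4740
Node (1,1) S=221.0000: V=(p*·71.0792+(1−p*)·86.9324)/1.06=74.2347; Δ=(71.0792−86.9324)/(287.3000−176.8000)=-0.1435; B=V−Δ·S=105.9411
Node (0,0) S=170.0000: V=(p*·74.2347+(1−p*)·111.6355)/1.06=86.9690; Δ=(74.2347−111.6355)/(221.0000−136.0000)=-0.4400; B=V−Δ·S=161.7707
Check: Δ(0,0)·S0 + B(0,0) = 86.9690 = V0.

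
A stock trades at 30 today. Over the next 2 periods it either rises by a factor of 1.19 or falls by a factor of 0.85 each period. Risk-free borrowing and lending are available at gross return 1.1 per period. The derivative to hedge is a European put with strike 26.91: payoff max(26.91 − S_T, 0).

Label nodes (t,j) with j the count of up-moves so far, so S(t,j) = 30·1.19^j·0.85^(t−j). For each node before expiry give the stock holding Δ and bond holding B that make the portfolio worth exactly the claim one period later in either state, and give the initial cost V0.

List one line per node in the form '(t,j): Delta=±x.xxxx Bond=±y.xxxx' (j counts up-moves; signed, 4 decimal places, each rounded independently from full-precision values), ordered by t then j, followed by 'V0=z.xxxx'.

Under the risk-neutral measure, an up-move has probability p* = (R−d)/(u−d) = 0.7353 and values discount at R = 1.1.
At expiry t=2: V(2,0)=5.2350, V(2,1)=0.0000, V(2,2)=0.0000
  t=1,j=0: stock 25.5000 → up 30.3450 (V=0.0000), down 21.6750 (V=5.2350). Price 1.2598; hedge Δ=-0.6038, bond B=16.6568.
  t=1,j=1: stock 35.7000 → up 42.4830 (V=0.0000), down 30.3450 (V=0.0000). Price 0.0000; hedge Δ=0.0000, bond B=0.0000.
  t=0,j=0: stock 30.0000 → up 35.7000 (V=0.0000), down 25.5000 (V=1.2598). Price 0.3032; hedge Δ=-0.1235, bond B=4.0083.
Self-financing check: at every node Δ·S+B equals the discounted successor values.

(0,0): Delta=-0.1235 Bond=4.0083
(1,0): Delta=-0.6038 Bond=16.6568
(1,1): Delta=0.0000 Bond=0.0000
V0=0.3032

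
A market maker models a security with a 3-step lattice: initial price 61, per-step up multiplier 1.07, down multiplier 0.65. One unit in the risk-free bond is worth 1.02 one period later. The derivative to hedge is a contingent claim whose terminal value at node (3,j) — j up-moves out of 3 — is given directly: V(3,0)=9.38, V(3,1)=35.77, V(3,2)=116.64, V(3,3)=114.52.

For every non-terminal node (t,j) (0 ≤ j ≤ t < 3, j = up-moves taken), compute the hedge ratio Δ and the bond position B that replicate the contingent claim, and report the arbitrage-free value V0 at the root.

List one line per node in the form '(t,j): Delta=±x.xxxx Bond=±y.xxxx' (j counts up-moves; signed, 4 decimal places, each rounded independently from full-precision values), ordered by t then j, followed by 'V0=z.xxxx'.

The replicating-portfolio and risk-neutral prices coincide; use p* = (1.02−0.65)/(1.07−0.65) = 0.8810 for the latter.
At expiry t=3: V(3,0)=9.3800, V(3,1)=35.7700, V(3,2)=116.6400, V(3,3)=114.5200
(2,0): S=25.7725. Δ = (V_up−V_dn)/(S_up−S_dn) = (35.7700−9.3800)/(27.5766−16.7521) = 2.4380. V = [p*·35.7700 + (1−p*)·9.3800]/1.02 = 31.9886. B = V − Δ·S = -30.8448.
(2,1): S=42.4255. Δ = (V_up−V_dn)/(S_up−S_dn) = (116.6400−35.7700)/(45.3953−27.5766) = 4.5385. V = [p*·116.6400 + (1−p*)·35.7700]/1.02 = 104.9143. B = V − Δ·S = -87.6333.
(2,2): S=69.8389. Δ = (V_up−V_dn)/(S_up−S_dn) = (114.5200−116.6400)/(74.7276−45.3953) = -0.0723. V = [p*·114.5200 + (1−p*)·116.6400]/1.02 = 112.5219. B = V − Δ·S = 117.5696.
(1,0): S=39.6500. Δ = (V_up−V_dn)/(S_up−S_dn) = (104.9143−31.9886)/(42.4255−25.7725) = 4.3791. V = [p*·104.9143 + (1−p*)·31.9886]/1.02 = 94.3458. B = V − Δ·S = -79.2870.
(1,1): S=65.2700. Δ = (V_up−V_dn)/(S_up−S_dn) = (112.5219−104.9143)/(69.8389−42.4255) = 0.2775. V = [p*·112.5219 + (1−p*)·104.9143]/1.02 = 109.4277. B = V − Δ·S = 91.3144.
(0,0): S=61.0000. Δ = (V_up−V_dn)/(S_up−S_dn) = (109.4277−94.3458)/(65.2700−39.6500) = 0.5887. V = [p*·109.4277 + (1−p*)·94.3458]/1.02 = 105.5218. B = V − Δ·S = 69.6124.
Check: Δ(0,0)·S0 + B(0,0) = 105.5218 = V0.

(0,0): Delta=0.5887 Bond=69.6124
(1,0): Delta=4.3791 Bond=-79.2870
(1,1): Delta=0.2775 Bond=91.3144
(2,0): Delta=2.4380 Bond=-30.8448
(2,1): Delta=4.5385 Bond=-87.6333
(2,2): Delta=-0.0723 Bond=117.5696
V0=105.5218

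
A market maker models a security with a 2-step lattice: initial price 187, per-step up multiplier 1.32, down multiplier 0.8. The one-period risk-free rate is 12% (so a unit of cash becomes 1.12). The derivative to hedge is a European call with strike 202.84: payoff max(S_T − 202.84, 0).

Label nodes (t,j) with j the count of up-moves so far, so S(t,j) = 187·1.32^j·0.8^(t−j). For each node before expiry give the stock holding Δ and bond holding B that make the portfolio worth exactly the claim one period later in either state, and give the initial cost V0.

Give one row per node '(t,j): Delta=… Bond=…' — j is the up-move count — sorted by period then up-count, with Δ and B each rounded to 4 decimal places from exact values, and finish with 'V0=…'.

(0,0): Delta=0.6949 Bond=-92.8245
(1,0): Delta=0.0000 Bond=0.0000
(1,1): Delta=0.9582 Bond=-168.9407
V0=37.1298

No-arbitrage ⇒ martingale measure with p* = (R−d)/(u−d) = 0.6154.
At expiry t=2: V(2,0)=0.0000, V(2,1)=0.0000, V(2,2)=122.9888
(1,0): S=149.6000. Δ = (V_up−V_dn)/(S_up−S_dn) = (0.0000−0.0000)/(197.4720−119.6800) = 0.0000. V = [p*·0.0000 + (1−p*)·0.0000]/1.12 = 0.0000. B = V − Δ·S = 0.0000.
(1,1): S=246.8400. Δ = (V_up−V_dn)/(S_up−S_dn) = (122.9888−0.0000)/(325.8288−197.4720) = 0.9582. V = [p*·122.9888 + (1−p*)·0.0000]/1.12 = 67.5763. B = V − Δ·S = -168.9407.
(0,0): S=187.0000. Δ = (V_up−V_dn)/(S_up−S_dn) = (67.5763−0.0000)/(246.8400−149.6000) = 0.6949. V = [p*·67.5763 + (1−p*)·0.0000]/1.12 = 37.1298. B = V − Δ·S = -92.8245.
Root portfolio cost Δ·187+B reproduces V0=37.1298.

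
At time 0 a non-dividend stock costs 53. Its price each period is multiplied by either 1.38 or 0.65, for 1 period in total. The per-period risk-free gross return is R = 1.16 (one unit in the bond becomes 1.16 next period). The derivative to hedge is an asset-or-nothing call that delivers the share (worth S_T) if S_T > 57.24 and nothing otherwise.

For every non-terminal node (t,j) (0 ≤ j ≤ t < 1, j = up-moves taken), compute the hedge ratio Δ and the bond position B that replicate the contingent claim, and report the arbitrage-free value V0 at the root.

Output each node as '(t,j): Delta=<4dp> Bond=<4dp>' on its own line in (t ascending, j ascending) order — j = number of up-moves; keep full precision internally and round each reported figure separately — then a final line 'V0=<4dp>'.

(0,0): Delta=1.8904 Bond=-56.1419
V0=44.0498

Risk-neutral probability p* = (R−d)/(u−d) = (1.16−0.65)/(1.38−0.65) = 0.6986.
Payoff layer (t=1): V(1,0)=0.0000, V(1,1)=73.1400
  t=0,j=0: stock 53.0000 → up 73.1400 (V=73.1400), down 34.4500 (V=0.0000). Price 44.0498; hedge Δ=1.8904, bond B=-56.1419.
The time-0 hedge costs 44.0498, which is the no-arbitrage price.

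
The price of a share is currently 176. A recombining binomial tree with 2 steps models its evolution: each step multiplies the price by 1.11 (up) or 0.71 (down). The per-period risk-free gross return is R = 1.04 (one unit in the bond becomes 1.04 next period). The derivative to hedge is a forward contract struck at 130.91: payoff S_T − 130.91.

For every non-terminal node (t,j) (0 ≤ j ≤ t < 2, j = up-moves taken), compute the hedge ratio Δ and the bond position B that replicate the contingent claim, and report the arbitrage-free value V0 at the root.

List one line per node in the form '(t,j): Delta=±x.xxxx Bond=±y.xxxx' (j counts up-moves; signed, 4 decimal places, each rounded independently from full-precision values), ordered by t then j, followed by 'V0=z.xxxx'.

(0,0): Delta=1.0000 Bond=-121.0337
(1,0): Delta=1.0000 Bond=-125.8750
(1,1): Delta=1.0000 Bond=-125.8750
V0=54.9663

Under the risk-neutral measure, an up-move has probability p* = (R−d)/(u−d) = 0.8250 and values discount at R = 1.04.
Terminal values V(2,·): V(2,0)=-42.1884, V(2,1)=7.7956, V(2,2)=85.9396
Node (1,0) S=124.9600: V=(p*·7.7956+(1−p*)·-42.1884)/1.04=-0.9150; Δ=(7.7956−-42.1884)/(138.7056−88.7216)=1.0000; B=V−Δ·S=-125.8750
Node (1,1) S=195.3600: V=(p*·85.9396+(1−p*)·7.7956)/1.04=69.4850; Δ=(85.9396−7.7956)/(216.8496−138.7056)=1.0000; B=V−Δ·S=-125.8750
Node (0,0) S=176.0000: V=(p*·69.4850+(1−p*)·-0.9150)/1.04=54.9663; Δ=(69.4850−-0.9150)/(195.3600−124.9600)=1.0000; B=V−Δ·S=-121.0337
Each (Δ,B) replicates both successor values, so the strategy is self-financing and V0 is arbitrage-free.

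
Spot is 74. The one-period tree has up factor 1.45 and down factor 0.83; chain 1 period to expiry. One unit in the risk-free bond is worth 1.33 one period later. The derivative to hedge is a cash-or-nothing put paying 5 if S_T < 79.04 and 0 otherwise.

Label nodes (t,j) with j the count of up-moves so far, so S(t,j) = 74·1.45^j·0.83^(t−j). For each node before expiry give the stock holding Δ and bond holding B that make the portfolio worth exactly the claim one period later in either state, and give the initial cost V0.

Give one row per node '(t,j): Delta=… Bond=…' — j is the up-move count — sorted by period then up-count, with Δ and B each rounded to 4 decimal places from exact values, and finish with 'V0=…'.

No-arbitrage ⇒ martingale measure with p* = (R−d)/(u−d) = 0.8065.
Terminal values V(1,·): V(1,0)=5.0000, V(1,1)=0.0000
Node (0,0) S=74.0000: V=(p*·0.0000+(1−p*)·5.0000)/1.33=0.7276; Δ=(0.0000−5.0000)/(107.3000−61.4200)=-0.1090; B=V−Δ·S=8.7921
Self-financing check: at every node Δ·S+B equals the discounted successor values.

(0,0): Delta=-0.1090 Bond=8.7921
V0=0.7276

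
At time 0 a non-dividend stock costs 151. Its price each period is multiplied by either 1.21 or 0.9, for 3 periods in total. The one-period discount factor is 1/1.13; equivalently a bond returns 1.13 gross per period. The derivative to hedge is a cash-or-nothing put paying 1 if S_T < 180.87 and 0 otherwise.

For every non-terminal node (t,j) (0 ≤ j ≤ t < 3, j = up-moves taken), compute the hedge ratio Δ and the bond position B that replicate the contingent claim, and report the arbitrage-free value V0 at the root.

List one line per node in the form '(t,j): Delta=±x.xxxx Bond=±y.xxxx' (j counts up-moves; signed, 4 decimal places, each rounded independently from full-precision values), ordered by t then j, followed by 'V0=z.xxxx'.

(0,0): Delta=-0.0064 Bond=1.0820
(1,0): Delta=-0.0156 Bond=2.4700
(1,1): Delta=-0.0040 Bond=0.7889
(2,0): Delta=0.0000 Bond=0.8850
(2,1): Delta=-0.0196 Bond=3.4542
(2,2): Delta=0.0000 Bond=0.0000
V0=0.1146

Risk-neutral probability p* = (R−d)/(u−d) = (1.13−0.9)/(1.21−0.9) = 0.7419.
Terminal payoffs: V(3,0)=1.0000, V(3,1)=1.0000, V(3,2)=0.0000, V(3,3)=0.0000
Node (2,0) S=122.3100: V=(p*·1.0000+(1−p*)·1.0000)/1.13=0.8850; Δ=(1.0000−1.0000)/(147.9951−110.0790)=0.0000; B=V−Δ·S=0.8850
Node (2,1) S=164.4390: V=(p*·0.0000+(1−p*)·1.0000)/1.13=0.2284; Δ=(0.0000−1.0000)/(198.9712−147.9951)=-0.0196; B=V−Δ·S=3.4542
Node (2,2) S=221.0791: V=(p*·0.0000+(1−p*)·0.0000)/1.13=0.0000; Δ=(0.0000−0.0000)/(267.5057−198.9712)=0.0000; B=V−Δ·S=0.0000
Node (1,0) S=135.9000: V=(p*·0.2284+(1−p*)·0.8850)/1.13=0.3520; Δ=(0.2284−0.8850)/(164.4390−122.3100)=-0.0156; B=V−Δ·S=2.4700
Node (1,1) S=182.7100: V=(p*·0.0000+(1−p*)·0.2284)/1.13=0.0522; Δ=(0.0000−0.2284)/(221.0791−164.4390)=-0.0040; B=V−Δ·S=0.7889
Node (0,0) S=151.0000: V=(p*·0.0522+(1−p*)·0.3520)/1.13=0.1146; Δ=(0.0522−0.3520)/(182.7100−135.9000)=-0.0064; B=V−Δ·S=1.0820
Check: Δ(0,0)·S0 + B(0,0) = 0.1146 = V0.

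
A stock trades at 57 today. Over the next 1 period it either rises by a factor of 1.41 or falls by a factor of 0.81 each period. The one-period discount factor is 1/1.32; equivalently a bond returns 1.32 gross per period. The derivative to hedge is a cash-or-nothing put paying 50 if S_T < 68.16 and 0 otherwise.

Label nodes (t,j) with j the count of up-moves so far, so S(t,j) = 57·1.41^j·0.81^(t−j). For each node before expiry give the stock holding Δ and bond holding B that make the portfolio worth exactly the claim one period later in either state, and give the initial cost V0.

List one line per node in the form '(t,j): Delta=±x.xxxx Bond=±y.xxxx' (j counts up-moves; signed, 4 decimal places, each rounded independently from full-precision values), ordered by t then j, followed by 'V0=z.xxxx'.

(0,0): Delta=-1.4620 Bond=89.0152
V0=5.6818

Under the risk-neutral measure, an up-move has probability p* = (R−d)/(u−d) = 0.8500 and values discount at R = 1.32.
Terminal payoffs: V(1,0)=50.0000, V(1,1)=0.0000
(0,0): S=57.0000. Δ = (V_up−V_dn)/(S_up−S_dn) = (0.0000−50.0000)/(80.3700−46.1700) = -1.4620. V = [p*·0.0000 + (1−p*)·50.0000]/1.32 = 5.6818. B = V − Δ·S = 89.0152.
Check: Δ(0,0)·S0 + B(0,0) = 5.6818 = V0.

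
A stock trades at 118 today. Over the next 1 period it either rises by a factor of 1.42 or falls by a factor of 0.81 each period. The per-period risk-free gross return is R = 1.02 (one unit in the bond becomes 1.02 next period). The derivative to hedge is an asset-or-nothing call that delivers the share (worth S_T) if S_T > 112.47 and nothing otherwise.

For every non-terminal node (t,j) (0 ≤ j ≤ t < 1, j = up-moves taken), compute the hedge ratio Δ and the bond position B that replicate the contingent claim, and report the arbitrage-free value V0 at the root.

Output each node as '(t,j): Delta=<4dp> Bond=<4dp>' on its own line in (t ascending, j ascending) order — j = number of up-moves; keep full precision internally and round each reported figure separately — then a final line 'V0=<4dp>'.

(0,0): Delta=2.3279 Bond=-218.1350
V0=56.5535

Risk-neutral probability p* = (R−d)/(u−d) = (1.02−0.81)/(1.42−0.81) = 0.3443.
Terminal payoffs: V(1,0)=0.0000, V(1,1)=167.5600
(0,0): S=118.0000. Δ = (V_up−V_dn)/(S_up−S_dn) = (167.5600−0.0000)/(167.5600−95.5800) = 2.3279. V = [p*·167.5600 + (1−p*)·0.0000]/1.02 = 56.5535. B = V − Δ·S = -218.1350.
Root portfolio cost Δ·118+B reproduces V0=56.5535.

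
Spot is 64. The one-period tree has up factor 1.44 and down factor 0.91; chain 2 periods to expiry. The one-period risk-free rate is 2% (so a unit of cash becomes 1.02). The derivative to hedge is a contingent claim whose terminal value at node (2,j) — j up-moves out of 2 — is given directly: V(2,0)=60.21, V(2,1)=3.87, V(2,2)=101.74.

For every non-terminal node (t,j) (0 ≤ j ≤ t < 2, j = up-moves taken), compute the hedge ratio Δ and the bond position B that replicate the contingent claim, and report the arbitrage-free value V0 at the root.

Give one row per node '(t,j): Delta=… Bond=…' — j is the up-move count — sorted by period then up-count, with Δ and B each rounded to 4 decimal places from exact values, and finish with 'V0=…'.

(0,0): Delta=-0.7033 Bond=86.7917
(1,0): Delta=-1.8252 Bond=153.8674
(1,1): Delta=2.0037 Bond=-160.9519
V0=41.7785

Risk-neutral probability p* = (R−d)/(u−d) = (1.02−0.91)/(1.44−0.91) = 0.2075.
Terminal payoffs: V(2,0)=60.2100, V(2,1)=3.8700, V(2,2)=101.7400
(1,0): S=58.2400. Δ = (V_up−V_dn)/(S_up−S_dn) = (3.8700−60.2100)/(83.8656−52.9984) = -1.8252. V = [p*·3.8700 + (1−p*)·60.2100]/1.02 = 47.5655. B = V − Δ·S = 153.8674.
(1,1): S=92.1600. Δ = (V_up−V_dn)/(S_up−S_dn) = (101.7400−3.8700)/(132.7104−83.8656) = 2.0037. V = [p*·101.7400 + (1−p*)·3.8700]/1.02 = 23.7085. B = V − Δ·S = -160.9519.
(0,0): S=64.0000. Δ = (V_up−V_dn)/(S_up−S_dn) = (23.7085−47.5655)/(92.1600−58.2400) = -0.7033. V = [p*·23.7085 + (1−p*)·47.5655]/1.02 = 41.7785. B = V − Δ·S = 86.7917.
Root portfolio cost Δ·64+B reproduces V0=41.7785.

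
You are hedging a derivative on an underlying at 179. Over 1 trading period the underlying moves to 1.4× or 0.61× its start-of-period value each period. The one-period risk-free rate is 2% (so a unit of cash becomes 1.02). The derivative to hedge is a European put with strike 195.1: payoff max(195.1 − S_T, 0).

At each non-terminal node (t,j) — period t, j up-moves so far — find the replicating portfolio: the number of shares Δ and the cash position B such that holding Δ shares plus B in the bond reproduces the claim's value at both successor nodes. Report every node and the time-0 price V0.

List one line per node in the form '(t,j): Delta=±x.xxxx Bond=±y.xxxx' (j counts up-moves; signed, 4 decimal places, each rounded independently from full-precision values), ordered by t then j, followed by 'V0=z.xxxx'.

(0,0): Delta=-0.6075 Bond=149.2604
V0=40.5135

No-arbitrage ⇒ martingale measure with p* = (R−d)/(u−d) = 0.5190.
Terminal payoffs: V(1,0)=85.9100, V(1,1)=0.0000
Node (0,0) S=179.0000: V=(p*·0.0000+(1−p*)·85.9100)/1.02=40.5135; Δ=(0.0000−85.9100)/(250.6000−109.1900)=-0.6075; B=V−Δ·S=149.2604
The time-0 hedge costs 40.5135, which is the no-arbitrage price.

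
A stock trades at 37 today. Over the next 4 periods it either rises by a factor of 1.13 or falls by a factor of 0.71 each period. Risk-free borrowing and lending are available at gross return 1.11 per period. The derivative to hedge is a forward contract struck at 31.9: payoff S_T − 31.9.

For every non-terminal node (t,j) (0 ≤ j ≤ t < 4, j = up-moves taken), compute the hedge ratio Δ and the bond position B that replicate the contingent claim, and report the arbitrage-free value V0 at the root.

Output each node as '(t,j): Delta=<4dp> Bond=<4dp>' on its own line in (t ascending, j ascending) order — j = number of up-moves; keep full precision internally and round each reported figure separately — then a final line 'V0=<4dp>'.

(0,0): Delta=1.0000 Bond=-21.0135
(1,0): Delta=1.0000 Bond=-23.3250
(1,1): Delta=1.0000 Bond=-23.3250
(2,0): Delta=1.0000 Bond=-25.8908
(2,1): Delta=1.0000 Bond=-25.8908
(2,2): Delta=1.0000 Bond=-25.8908
(3,0): Delta=1.0000 Bond=-28.7387
(3,1): Delta=1.0000 Bond=-28.7387
(3,2): Delta=1.0000 Bond=-28.7387
(3,3): Delta=1.0000 Bond=-28.7387
V0=15.9865

Under the risk-neutral measure, an up-move has probability p* = (R−d)/(u−d) = 0.9524 and values discount at R = 1.11.
Terminal values V(4,·): V(4,0)=-22.4977, V(4,1)=-16.9357, V(4,2)=-8.0836, V(4,3)=6.0049, V(4,4)=28.4275
Node (3,0) S=13.2427: V=(p*·-16.9357+(1−p*)·-22.4977)/1.11=-15.4960; Δ=(-16.9357−-22.4977)/(14.9643−9.4023)=1.0000; B=V−Δ·S=-28.7387
Node (3,1) S=21.0764: V=(p*·-8.0836+(1−p*)·-16.9357)/1.11=-7.6623; Δ=(-8.0836−-16.9357)/(23.8164−14.9643)=1.0000; B=V−Δ·S=-28.7387
Node (3,2) S=33.5442: V=(p*·6.0049+(1−p*)·-8.0836)/1.11=4.8054; Δ=(6.0049−-8.0836)/(37.9049−23.8164)=1.0000; B=V−Δ·S=-28.7387
Node (3,3) S=53.3872: V=(p*·28.4275+(1−p*)·6.0049)/1.11=24.6485; Δ=(28.4275−6.0049)/(60.3275−37.9049)=1.0000; B=V−Δ·S=-28.7387
Node (2,0) S=18.6517: V=(p*·-7.6623+(1−p*)·-15.4960)/1.11=-7.2391; Δ=(-7.6623−-15.4960)/(21.0764−13.2427)=1.0000; B=V−Δ·S=-25.8908
Node (2,1) S=29.6851: V=(p*·4.8054+(1−p*)·-7.6623)/1.11=3.7943; Δ=(4.8054−-7.6623)/(33.5442−21.0764)=1.0000; B=V−Δ·S=-25.8908
Node (2,2) S=47.2453: V=(p*·24.6485+(1−p*)·4.8054)/1.11=21.3545; Δ=(24.6485−4.8054)/(53.3872−33.5442)=1.0000; B=V−Δ·S=-25.8908
Node (1,0) S=26.2700: V=(p*·3.7943+(1−p*)·-7.2391)/1.11=2.9450; Δ=(3.7943−-7.2391)/(29.6851−18.6517)=1.0000; B=V−Δ·S=-23.3250
Node (1,1) S=41.8100: V=(p*·21.3545+(1−p*)·3.7943)/1.11=18.4850; Δ=(21.3545−3.7943)/(47.2453−29.6851)=1.0000; B=V−Δ·S=-23.3250
Node (0,0) S=37.0000: V=(p*·18.4850+(1−p*)·2.9450)/1.11=15.9865; Δ=(18.4850−2.9450)/(41.8100−26.2700)=1.0000; B=V−Δ·S=-21.0135
Check: Δ(0,0)·S0 + B(0,0) = 15.9865 = V0.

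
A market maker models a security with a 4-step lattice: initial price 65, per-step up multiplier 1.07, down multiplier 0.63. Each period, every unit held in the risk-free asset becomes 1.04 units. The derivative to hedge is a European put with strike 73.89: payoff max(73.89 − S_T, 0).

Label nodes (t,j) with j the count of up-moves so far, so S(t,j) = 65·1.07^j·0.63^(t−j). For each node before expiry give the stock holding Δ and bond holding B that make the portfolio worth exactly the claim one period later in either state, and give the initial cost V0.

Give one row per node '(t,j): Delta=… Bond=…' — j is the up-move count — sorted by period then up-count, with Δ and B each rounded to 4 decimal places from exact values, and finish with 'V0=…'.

Risk-neutral probability p* = (R−d)/(u−d) = (1.04−0.63)/(1.07−0.63) = 0.9318.
Terminal values V(4,·): V(4,0)=63.6506, V(4,1)=56.4992, V(4,2)=44.3533, V(4,3)=23.7245, V(4,4)=0.0000
Node (3,0) S=16.2531: V=(p*·56.4992+(1−p*)·63.6506)/1.04=54.7950; Δ=(56.4992−63.6506)/(17.3908−10.2394)=-1.0000; B=V−Δ·S=71.0481
Node (3,1) S=27.6044: V=(p*·44.3533+(1−p*)·56.4992)/1.04=43.4437; Δ=(44.3533−56.4992)/(29.5367−17.3908)=-1.0000; B=V−Δ·S=71.0481
Node (3,2) S=46.8837: V=(p*·23.7245+(1−p*)·44.3533)/1.04=24.1644; Δ=(23.7245−44.3533)/(50.1655−29.5367)=-1.0000; B=V−Δ·S=71.0481
Node (3,3) S=79.6278: V=(p*·0.0000+(1−p*)·23.7245)/1.04=1.5554; Δ=(0.0000−23.7245)/(85.2017−50.1655)=-0.6771; B=V−Δ·S=55.4747
Node (2,0) S=25.7985: V=(p*·43.4437+(1−p*)·54.7950)/1.04=42.5170; Δ=(43.4437−54.7950)/(27.6044−16.2531)=-1.0000; B=V−Δ·S=68.3155
Node (2,1) S=43.8165: V=(p*·24.1644+(1−p*)·43.4437)/1.04=24.4990; Δ=(24.1644−43.4437)/(46.8837−27.6044)=-1.0000; B=V−Δ·S=68.3155
Node (2,2) S=74.4185: V=(p*·1.5554+(1−p*)·24.1644)/1.04=2.9778; Δ=(1.5554−24.1644)/(79.6278−46.8837)=-0.6905; B=V−Δ·S=54.3620
Node (1,0) S=40.9500: V=(p*·24.4990+(1−p*)·42.5170)/1.04=24.7379; Δ=(24.4990−42.5170)/(43.8165−25.7985)=-1.0000; B=V−Δ·S=65.6879
Node (1,1) S=69.5500: V=(p*·2.9778+(1−p*)·24.4990)/1.04=4.2742; Δ=(2.9778−24.4990)/(74.4185−43.8165)=-0.7033; B=V−Δ·S=53.1859
Node (0,0) S=65.0000: V=(p*·4.2742+(1−p*)·24.7379)/1.04=5.4514; Δ=(4.2742−24.7379)/(69.5500−40.9500)=-0.7155; B=V−Δ·S=51.9599
Check: Δ(0,0)·S0 + B(0,0) = 5.4514 = V0.

(0,0): Delta=-0.7155 Bond=51.9599
(1,0): Delta=-1.0000 Bond=65.6879
(1,1): Delta=-0.7033 Bond=53.1859
(2,0): Delta=-1.0000 Bond=68.3155
(2,1): Delta=-1.0000 Bond=68.3155
(2,2): Delta=-0.6905 Bond=54.3620
(3,0): Delta=-1.0000 Bond=71.0481
(3,1): Delta=-1.0000 Bond=71.0481
(3,2): Delta=-1.0000 Bond=71.0481
(3,3): Delta=-0.6771 Bond=55.4747
V0=5.4514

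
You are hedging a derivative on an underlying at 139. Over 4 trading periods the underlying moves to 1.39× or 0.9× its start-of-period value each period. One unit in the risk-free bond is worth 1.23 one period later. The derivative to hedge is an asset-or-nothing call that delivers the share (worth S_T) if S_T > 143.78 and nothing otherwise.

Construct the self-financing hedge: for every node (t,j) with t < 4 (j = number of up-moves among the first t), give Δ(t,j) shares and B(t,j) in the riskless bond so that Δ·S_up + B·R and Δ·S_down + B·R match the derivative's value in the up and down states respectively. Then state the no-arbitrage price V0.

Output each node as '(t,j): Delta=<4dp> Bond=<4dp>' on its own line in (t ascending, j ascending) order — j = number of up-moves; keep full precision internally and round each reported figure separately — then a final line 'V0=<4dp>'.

(0,0): Delta=1.2258 Bond=-37.6047
(1,0): Delta=1.6109 Bond=-94.4348
(1,1): Delta=1.1049 Bond=-22.8933
(2,0): Delta=2.1590 Bond=-177.8621
(2,1): Delta=1.4388 Bond=-86.2362
(2,2): Delta=1.0000 Bond=0.0000
(3,0): Delta=0.0000 Bond=0.0000
(3,1): Delta=2.8367 Bond=-324.8409
(3,2): Delta=1.0000 Bond=0.0000
(3,3): Delta=1.0000 Bond=0.0000
V0=132.7756

The replicating-portfolio and risk-neutral prices coincide; use p* = (1.23−0.9)/(1.39−0.9) = 0.6735 for the latter.
Payoff layer (t=4): V(4,0)=0.0000, V(4,1)=0.0000, V(4,2)=217.5351, V(4,3)=335.9709, V(4,4)=518.8884
(3,0): S=101.3310. Δ = (V_up−V_dn)/(S_up−S_dn) = (0.0000−0.0000)/(140.8501−91.1979) = 0.0000. V = [p*·0.0000 + (1−p*)·0.0000]/1.23 = 0.0000. B = V − Δ·S = 0.0000.
(3,1): S=156.5001. Δ = (V_up−V_dn)/(S_up−S_dn) = (217.5351−0.0000)/(217.5351−140.8501) = 2.8367. V = [p*·217.5351 + (1−p*)·0.0000]/1.23 = 119.1083. B = V − Δ·S = -324.8409.
(3,2): S=241.7057. Δ = (V_up−V_dn)/(S_up−S_dn) = (335.9709−217.5351)/(335.9709−217.5351) = 1.0000. V = [p*·335.9709 + (1−p*)·217.5351]/1.23 = 241.7057. B = V − Δ·S = 0.0000.
(3,3): S=373.3010. Δ = (V_up−V_dn)/(S_up−S_dn) = (518.8884−335.9709)/(518.8884−335.9709) = 1.0000. V = [p*·518.8884 + (1−p*)·335.9709]/1.23 = 373.3010. B = V − Δ·S = 0.0000.
(2,0): S=112.5900. Δ = (V_up−V_dn)/(S_up−S_dn) = (119.1083−0.0000)/(156.5001−101.3310) = 2.1590. V = [p*·119.1083 + (1−p*)·0.0000]/1.23 = 65.2161. B = V − Δ·S = -177.8621.
(2,1): S=173.8890. Δ = (V_up−V_dn)/(S_up−S_dn) = (241.7057−119.1083)/(241.7057−156.5001) = 1.4388. V = [p*·241.7057 + (1−p*)·119.1083]/1.23 = 163.9625. B = V − Δ·S = -86.2362.
(2,2): S=268.5619. Δ = (V_up−V_dn)/(S_up−S_dn) = (373.3010−241.7057)/(373.3010−241.7057) = 1.0000. V = [p*·373.3010 + (1−p*)·241.7057]/1.23 = 268.5619. B = V − Δ·S = 0.0000.
(1,0): S=125.1000. Δ = (V_up−V_dn)/(S_up−S_dn) = (163.9625−65.2161)/(173.8890−112.5900) = 1.6109. V = [p*·163.9625 + (1−p*)·65.2161]/1.23 = 107.0885. B = V − Δ·S = -94.4348.
(1,1): S=193.2100. Δ = (V_up−V_dn)/(S_up−S_dn) = (268.5619−163.9625)/(268.5619−173.8890) = 1.1049. V = [p*·268.5619 + (1−p*)·163.9625]/1.23 = 190.5748. B = V − Δ·S = -22.8933.
(0,0): S=139.0000. Δ = (V_up−V_dn)/(S_up−S_dn) = (190.5748−107.0885)/(193.2100−125.1000) = 1.2258. V = [p*·190.5748 + (1−p*)·107.0885]/1.23 = 132.7756. B = V − Δ·S = -37.6047.
Each (Δ,B) replicates both successor values, so the strategy is self-financing and V0 is arbitrage-free.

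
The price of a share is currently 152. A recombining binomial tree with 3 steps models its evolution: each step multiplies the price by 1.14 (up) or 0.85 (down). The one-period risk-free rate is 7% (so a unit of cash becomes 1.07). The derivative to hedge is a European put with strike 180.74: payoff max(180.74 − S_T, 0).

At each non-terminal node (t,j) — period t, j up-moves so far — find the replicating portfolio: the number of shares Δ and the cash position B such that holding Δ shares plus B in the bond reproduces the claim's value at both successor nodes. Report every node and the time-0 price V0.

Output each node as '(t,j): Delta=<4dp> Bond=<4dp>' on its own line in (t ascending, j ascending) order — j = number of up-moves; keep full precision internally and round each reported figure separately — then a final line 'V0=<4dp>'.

Risk-neutral probability p* = (R−d)/(u−d) = (1.07−0.85)/(1.14−0.85) = 0.7586.
Payoff layer (t=3): V(3,0)=87.3930, V(3,1)=55.5452, V(3,2)=12.8317, V(3,3)=0.0000
  t=2,j=0: stock 109.8200 → up 125.1948 (V=55.5452), down 93.3470 (V=87.3930). Price 59.0959; hedge Δ=-1.0000, bond B=168.9159.
  t=2,j=1: stock 147.2880 → up 167.9083 (V=12.8317), down 125.1948 (V=55.5452). Price 21.6279; hedge Δ=-1.0000, bond B=168.9159.
  t=2,j=2: stock 197.5392 → up 225.1947 (V=0.0000), down 167.9083 (V=12.8317). Price 2.8947; hedge Δ=-0.2240, bond B=47.1418.
  t=1,j=0: stock 129.2000 → up 147.2880 (V=21.6279), down 109.8200 (V=59.0959). Price 28.6653; hedge Δ=-1.0000, bond B=157.8653.
  t=1,j=1: stock 173.2800 → up 197.5392 (V=2.8947), down 147.2880 (V=21.6279). Price 6.9313; hedge Δ=-0.3728, bond B=71.5286.
  t=0,j=0: stock 152.0000 → up 173.2800 (V=6.9313), down 129.2000 (V=28.6653). Price 11.3808; hedge Δ=-0.4931, bond B=86.3257.
The time-0 hedge costs 11.3808, which is the no-arbitrage price.

(0,0): Delta=-0.4931 Bond=86.3257
(1,0): Delta=-1.0000 Bond=157.8653
(1,1): Delta=-0.3728 Bond=71.5286
(2,0): Delta=-1.0000 Bond=168.9159
(2,1): Delta=-1.0000 Bond=168.9159
(2,2): Delta=-0.2240 Bond=47.1418
V0=11.3808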